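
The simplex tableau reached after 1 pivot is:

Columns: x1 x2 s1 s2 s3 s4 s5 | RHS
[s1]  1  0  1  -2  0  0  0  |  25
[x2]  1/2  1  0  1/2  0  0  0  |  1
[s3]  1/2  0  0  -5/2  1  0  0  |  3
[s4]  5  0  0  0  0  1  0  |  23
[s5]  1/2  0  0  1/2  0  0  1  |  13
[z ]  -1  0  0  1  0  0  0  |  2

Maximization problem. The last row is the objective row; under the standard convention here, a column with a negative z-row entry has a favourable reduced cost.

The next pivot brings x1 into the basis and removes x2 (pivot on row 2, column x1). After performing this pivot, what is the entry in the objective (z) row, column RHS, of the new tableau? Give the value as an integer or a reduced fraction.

4

Pivot element is row 2, column x1: 1/2.
Normalize row 2: new (row 2, RHS) = 1/(1/2) = 2.
z-row ← z-row − (-1)·(new row 2): 2 − (-1)·2 = 4.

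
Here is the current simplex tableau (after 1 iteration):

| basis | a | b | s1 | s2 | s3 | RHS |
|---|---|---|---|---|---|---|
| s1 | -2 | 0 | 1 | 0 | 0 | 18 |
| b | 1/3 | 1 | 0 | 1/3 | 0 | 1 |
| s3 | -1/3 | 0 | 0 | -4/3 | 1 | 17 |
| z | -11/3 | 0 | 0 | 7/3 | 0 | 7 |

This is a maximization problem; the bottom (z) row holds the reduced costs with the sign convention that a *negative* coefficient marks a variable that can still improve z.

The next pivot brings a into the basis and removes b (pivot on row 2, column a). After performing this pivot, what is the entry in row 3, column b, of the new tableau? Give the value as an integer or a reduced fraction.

Pivot element is row 2, column a: 1/3.
Normalize row 2: new (row 2, b) = 1/(1/3) = 3.
row 3 ← row 3 − (-1/3)·(new row 2): 0 − (-1/3)·3 = 1.

1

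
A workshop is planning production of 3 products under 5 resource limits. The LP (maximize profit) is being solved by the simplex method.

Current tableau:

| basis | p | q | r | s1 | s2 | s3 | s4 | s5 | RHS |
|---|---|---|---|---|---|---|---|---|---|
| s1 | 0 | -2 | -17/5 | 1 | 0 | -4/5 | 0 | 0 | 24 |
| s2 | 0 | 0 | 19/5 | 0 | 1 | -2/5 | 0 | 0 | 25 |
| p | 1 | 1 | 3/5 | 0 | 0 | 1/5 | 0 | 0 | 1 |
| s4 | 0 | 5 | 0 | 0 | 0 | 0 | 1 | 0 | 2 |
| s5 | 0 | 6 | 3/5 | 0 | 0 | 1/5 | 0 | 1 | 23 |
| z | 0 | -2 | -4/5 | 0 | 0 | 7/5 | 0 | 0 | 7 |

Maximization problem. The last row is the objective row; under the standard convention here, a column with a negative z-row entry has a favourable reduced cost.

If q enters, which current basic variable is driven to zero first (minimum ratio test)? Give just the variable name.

s4

Ratios: row 1 (s1): entry -2 ≤ 0, skip; row 2 (s2): entry 0 ≤ 0, skip; row 3 (p): 1/1 = 1; row 4 (s4): 2/5 = 2/5; row 5 (s5): 23/6 = 23/6.
Minimum ratio 2/5 is in the s4 row, so s4 leaves.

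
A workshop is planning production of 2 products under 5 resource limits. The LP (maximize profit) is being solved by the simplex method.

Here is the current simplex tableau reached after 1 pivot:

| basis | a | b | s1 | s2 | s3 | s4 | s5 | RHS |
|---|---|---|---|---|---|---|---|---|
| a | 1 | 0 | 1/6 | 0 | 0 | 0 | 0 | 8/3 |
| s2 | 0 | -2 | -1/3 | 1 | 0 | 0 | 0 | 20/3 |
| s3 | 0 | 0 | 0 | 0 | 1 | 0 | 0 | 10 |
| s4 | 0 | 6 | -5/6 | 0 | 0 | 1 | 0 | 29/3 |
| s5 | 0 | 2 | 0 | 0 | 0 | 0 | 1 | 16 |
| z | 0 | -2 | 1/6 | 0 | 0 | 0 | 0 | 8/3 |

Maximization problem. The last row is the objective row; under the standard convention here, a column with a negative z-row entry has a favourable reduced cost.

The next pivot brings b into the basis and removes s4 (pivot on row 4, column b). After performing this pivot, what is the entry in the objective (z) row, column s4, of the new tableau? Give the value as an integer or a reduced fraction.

1/3

Pivot element is row 4, column b: 6.
Normalize row 4: new (row 4, s4) = 1/6 = 1/6.
z-row ← z-row − (-2)·(new row 4): 0 − (-2)·(1/6) = 1/3.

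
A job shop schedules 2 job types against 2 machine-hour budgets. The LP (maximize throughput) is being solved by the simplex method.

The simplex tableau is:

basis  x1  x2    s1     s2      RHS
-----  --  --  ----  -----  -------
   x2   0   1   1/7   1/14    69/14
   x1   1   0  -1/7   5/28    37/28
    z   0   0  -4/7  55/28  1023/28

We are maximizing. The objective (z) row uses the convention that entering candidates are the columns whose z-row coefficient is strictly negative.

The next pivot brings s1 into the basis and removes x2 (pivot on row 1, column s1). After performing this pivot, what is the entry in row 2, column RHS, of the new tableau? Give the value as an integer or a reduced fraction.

25/4

Pivot element is row 1, column s1: 1/7.
Normalize row 1: new (row 1, RHS) = (69/14)/(1/7) = 69/2.
row 2 ← row 2 − (-1/7)·(new row 1): 37/28 − (-1/7)·(69/2) = 25/4.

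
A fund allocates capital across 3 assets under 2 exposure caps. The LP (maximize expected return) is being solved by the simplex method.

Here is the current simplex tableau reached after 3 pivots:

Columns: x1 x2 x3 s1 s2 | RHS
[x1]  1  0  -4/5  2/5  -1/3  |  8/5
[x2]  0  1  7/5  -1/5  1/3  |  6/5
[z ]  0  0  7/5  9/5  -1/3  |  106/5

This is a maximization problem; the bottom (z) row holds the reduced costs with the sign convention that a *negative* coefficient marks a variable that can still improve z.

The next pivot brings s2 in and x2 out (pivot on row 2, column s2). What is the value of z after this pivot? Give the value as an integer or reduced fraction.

Minimum ratio for s2: (6/5)/(1/3) = 18/5.
z changes by −(z-row coeff of s2)·ratio = −(-1/3)·(18/5) = 6/5.
New z = 106/5 + (6/5) = 112/5.

112/5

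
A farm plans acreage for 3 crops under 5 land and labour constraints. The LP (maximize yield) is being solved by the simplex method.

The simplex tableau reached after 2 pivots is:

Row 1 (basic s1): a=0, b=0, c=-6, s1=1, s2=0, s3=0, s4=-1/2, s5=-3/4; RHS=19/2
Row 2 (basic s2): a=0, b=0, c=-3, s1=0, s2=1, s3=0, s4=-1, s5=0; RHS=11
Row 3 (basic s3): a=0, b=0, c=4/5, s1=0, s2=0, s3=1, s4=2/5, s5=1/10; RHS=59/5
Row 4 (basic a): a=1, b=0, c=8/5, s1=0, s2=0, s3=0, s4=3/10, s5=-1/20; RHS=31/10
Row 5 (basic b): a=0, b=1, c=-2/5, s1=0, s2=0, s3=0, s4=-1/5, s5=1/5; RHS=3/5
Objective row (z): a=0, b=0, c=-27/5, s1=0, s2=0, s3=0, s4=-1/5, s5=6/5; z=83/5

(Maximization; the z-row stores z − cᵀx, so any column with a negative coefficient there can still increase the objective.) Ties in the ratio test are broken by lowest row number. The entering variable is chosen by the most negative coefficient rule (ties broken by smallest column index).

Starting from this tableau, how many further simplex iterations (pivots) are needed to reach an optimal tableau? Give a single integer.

1

pivot: c in, a out → z = 433/16
No improving column remains; optimal.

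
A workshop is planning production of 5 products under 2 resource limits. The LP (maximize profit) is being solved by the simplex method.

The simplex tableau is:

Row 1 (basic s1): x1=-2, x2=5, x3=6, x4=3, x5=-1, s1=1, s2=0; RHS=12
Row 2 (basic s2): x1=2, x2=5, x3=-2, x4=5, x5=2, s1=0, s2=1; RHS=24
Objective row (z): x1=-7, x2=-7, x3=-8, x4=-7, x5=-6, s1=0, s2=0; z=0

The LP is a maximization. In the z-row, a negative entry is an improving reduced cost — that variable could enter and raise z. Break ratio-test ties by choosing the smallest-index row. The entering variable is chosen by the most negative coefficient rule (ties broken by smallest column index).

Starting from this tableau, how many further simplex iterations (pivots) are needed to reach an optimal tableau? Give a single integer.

2

pivot: x3 in, s1 out → z = 16
pivot: x1 in, s2 out → z = 219
No improving column remains; optimal.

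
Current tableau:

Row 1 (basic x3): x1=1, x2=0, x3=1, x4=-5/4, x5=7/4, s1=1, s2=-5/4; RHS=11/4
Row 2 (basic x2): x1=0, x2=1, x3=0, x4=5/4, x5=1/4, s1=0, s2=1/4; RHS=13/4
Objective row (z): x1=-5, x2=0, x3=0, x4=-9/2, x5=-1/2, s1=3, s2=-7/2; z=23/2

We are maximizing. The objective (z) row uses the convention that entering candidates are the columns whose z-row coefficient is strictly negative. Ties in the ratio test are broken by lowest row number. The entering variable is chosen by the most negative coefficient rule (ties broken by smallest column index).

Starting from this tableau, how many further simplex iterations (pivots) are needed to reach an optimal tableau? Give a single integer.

pivot: x1 in, x3 out → z = 101/4
pivot: x4 in, x2 out → z = 266/5
pivot: s2 in, x4 out → z = 152
No improving column remains; optimal.

3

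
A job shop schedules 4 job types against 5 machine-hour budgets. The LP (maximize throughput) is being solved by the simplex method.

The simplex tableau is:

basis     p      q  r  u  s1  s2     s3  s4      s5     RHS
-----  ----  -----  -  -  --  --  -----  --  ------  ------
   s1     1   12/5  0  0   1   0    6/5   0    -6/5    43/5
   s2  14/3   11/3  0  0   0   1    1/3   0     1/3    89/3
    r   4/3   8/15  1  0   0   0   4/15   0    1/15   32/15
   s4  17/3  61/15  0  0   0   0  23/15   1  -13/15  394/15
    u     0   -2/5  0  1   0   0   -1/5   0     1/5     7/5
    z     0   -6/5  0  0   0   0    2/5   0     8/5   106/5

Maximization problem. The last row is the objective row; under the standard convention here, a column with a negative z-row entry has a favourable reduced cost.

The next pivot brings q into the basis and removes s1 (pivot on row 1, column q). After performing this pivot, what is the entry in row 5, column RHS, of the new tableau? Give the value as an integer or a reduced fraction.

17/6

Pivot element is row 1, column q: 12/5.
Normalize row 1: new (row 1, RHS) = (43/5)/(12/5) = 43/12.
row 5 ← row 5 − (-2/5)·(new row 1): 7/5 − (-2/5)·(43/12) = 17/6.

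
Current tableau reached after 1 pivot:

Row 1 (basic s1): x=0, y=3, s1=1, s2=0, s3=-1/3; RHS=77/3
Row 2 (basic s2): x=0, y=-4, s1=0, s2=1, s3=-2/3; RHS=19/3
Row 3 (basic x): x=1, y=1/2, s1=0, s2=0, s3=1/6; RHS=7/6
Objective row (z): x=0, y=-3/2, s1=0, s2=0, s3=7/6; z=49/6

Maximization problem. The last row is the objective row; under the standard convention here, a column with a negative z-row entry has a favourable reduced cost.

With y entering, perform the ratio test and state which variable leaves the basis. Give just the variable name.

Ratios: row 1 (s1): (77/3)/3 = 77/9; row 2 (s2): entry -4 ≤ 0, skip; row 3 (x): (7/6)/(1/2) = 7/3.
Minimum ratio 7/3 is in the x row, so x leaves.

x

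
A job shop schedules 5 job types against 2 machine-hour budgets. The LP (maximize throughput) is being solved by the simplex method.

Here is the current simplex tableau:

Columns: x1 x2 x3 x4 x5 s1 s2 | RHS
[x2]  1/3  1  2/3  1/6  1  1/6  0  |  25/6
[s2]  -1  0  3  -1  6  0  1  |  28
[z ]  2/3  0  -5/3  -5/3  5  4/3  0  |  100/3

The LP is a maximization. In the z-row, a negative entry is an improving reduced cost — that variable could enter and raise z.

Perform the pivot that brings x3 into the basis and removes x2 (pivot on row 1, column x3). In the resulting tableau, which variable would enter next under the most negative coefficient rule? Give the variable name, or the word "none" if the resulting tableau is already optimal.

Pivot element 2/3. New z-row = old z-row − (-5/3)·(row 1/(2/3)).
Updated z-row coefficients: x1: 3/2, x2: 5/2, x3: 0, x4: -5/4, x5: 15/2, s1: 7/4, s2: 0.
The most negative is -5/4 in column x4, so x4 would enter next.

x4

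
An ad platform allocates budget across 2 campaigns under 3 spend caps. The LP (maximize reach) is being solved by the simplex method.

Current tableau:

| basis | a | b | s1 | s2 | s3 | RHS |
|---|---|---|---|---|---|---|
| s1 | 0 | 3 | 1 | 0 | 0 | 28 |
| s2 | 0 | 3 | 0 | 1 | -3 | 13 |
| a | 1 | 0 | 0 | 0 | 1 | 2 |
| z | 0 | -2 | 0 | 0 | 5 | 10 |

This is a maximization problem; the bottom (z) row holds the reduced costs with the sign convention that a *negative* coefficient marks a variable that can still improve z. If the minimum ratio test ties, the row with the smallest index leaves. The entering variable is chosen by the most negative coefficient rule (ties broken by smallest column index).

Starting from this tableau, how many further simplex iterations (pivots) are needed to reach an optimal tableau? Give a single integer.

1

pivot: b in, s2 out → z = 56/3
No improving column remains; optimal.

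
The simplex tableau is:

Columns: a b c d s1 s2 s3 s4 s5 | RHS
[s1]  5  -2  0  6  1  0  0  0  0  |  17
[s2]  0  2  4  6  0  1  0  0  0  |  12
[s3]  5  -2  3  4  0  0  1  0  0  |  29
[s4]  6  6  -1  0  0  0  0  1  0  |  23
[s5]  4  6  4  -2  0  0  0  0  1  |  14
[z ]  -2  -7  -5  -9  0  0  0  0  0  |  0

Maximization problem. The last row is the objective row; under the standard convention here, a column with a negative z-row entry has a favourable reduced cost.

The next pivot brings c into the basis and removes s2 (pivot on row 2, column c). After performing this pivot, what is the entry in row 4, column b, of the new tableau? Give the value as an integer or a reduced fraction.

Pivot element is row 2, column c: 4.
Normalize row 2: new (row 2, b) = 2/4 = 1/2.
row 4 ← row 4 − (-1)·(new row 2): 6 − (-1)·(1/2) = 13/2.

13/2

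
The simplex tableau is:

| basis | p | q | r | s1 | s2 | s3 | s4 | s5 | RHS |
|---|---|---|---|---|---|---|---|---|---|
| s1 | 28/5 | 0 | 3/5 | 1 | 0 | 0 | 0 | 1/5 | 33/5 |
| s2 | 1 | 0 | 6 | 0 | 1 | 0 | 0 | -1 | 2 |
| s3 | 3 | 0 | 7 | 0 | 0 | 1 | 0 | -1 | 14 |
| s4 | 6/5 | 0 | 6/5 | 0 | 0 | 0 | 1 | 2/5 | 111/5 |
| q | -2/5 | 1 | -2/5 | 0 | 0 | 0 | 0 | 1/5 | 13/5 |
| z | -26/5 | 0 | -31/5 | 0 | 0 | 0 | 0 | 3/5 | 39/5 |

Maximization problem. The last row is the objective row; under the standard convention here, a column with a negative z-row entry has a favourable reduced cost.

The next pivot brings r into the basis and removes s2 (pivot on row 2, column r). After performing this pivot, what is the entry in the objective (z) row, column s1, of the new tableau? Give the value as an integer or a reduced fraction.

0

Pivot element is row 2, column r: 6.
Normalize row 2: new (row 2, s1) = 0/6 = 0.
z-row ← z-row − (-31/5)·(new row 2): 0 − (-31/5)·0 = 0.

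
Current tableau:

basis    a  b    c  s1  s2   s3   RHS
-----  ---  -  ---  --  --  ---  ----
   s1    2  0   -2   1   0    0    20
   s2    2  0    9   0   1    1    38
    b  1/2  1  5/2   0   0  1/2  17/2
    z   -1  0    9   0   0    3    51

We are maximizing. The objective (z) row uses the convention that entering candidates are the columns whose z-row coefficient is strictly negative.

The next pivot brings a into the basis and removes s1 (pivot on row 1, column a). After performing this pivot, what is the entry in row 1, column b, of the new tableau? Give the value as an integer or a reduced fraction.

0

Pivot element is row 1, column a: 2.
Normalize row 1: new (row 1, b) = 0/2 = 0.
Row 1 is the pivot row, so the entry is 0.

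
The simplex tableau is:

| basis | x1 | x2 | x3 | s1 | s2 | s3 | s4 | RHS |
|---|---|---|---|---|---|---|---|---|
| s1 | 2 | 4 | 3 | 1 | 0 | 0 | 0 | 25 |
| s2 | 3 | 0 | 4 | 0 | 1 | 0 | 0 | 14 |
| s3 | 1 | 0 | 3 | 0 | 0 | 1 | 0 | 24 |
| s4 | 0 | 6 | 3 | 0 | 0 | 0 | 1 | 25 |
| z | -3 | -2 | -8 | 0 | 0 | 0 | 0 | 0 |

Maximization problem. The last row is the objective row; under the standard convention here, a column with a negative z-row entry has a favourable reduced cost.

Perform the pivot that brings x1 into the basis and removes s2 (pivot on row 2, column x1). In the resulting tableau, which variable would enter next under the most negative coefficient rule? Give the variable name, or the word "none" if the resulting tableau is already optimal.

Pivot element 3. New z-row = old z-row − (-3)·(row 2/3).
Updated z-row coefficients: x1: 0, x2: -2, x3: -4, s1: 0, s2: 1, s3: 0, s4: 0.
The most negative is -4 in column x3, so x3 would enter next.

x3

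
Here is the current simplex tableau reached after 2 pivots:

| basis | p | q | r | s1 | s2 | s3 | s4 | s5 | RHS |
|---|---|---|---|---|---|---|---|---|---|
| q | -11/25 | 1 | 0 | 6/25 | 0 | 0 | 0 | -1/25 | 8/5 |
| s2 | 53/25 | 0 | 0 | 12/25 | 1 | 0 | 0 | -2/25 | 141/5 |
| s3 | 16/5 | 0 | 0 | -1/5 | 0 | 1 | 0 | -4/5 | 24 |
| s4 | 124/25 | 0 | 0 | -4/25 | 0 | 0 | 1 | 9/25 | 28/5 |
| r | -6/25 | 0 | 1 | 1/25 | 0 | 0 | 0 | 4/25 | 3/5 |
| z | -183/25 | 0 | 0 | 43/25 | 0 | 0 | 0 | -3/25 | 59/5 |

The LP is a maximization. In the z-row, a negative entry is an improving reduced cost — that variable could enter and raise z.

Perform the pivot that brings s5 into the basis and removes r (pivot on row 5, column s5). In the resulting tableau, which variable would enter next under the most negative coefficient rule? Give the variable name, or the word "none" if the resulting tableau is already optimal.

p

Pivot element 4/25. New z-row = old z-row − (-3/25)·(row 5/(4/25)).
Updated z-row coefficients: p: -15/2, q: 0, r: 3/4, s1: 7/4, s2: 0, s3: 0, s4: 0, s5: 0.
The most negative is -15/2 in column p, so p would enter next.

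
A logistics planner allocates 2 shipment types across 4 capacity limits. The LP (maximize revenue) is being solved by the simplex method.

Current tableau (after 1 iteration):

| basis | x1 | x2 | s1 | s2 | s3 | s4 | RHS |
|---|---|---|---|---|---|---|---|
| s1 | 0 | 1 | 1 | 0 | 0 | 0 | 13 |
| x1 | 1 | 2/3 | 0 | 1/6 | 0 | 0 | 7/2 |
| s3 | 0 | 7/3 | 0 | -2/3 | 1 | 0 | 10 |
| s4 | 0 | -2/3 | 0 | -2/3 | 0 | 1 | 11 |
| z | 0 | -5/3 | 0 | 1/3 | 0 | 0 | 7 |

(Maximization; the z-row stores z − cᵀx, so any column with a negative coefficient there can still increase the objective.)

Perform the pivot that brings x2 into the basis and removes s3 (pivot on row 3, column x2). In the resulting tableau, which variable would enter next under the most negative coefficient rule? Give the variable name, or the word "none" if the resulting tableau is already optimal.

Pivot element 7/3. New z-row = old z-row − (-5/3)·(row 3/(7/3)).
Updated z-row coefficients: x1: 0, x2: 0, s1: 0, s2: -1/7, s3: 5/7, s4: 0.
The most negative is -1/7 in column s2, so s2 would enter next.

s2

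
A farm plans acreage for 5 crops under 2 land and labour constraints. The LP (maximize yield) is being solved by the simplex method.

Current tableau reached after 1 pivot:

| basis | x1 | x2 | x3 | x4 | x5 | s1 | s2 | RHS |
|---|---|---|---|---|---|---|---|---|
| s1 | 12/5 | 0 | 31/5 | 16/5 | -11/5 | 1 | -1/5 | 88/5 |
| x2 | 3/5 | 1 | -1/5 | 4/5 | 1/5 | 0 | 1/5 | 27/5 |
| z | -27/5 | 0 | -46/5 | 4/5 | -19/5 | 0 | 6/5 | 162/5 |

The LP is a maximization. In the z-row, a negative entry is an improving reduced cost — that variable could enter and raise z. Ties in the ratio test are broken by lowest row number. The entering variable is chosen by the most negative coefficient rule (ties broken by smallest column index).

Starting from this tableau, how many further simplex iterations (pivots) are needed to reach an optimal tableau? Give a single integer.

pivot: x3 in, s1 out → z = 1814/31
pivot: x5 in, x2 out → z = 1541/4
No improving column remains; optimal.

2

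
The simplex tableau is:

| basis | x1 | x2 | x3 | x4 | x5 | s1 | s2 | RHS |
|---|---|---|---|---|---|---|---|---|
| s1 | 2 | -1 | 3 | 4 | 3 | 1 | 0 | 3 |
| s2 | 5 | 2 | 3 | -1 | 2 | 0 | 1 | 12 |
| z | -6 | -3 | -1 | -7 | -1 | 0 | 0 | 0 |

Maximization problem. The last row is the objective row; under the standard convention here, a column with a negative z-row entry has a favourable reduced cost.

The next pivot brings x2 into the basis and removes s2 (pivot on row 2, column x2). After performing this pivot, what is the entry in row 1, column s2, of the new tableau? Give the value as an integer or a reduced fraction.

1/2

Pivot element is row 2, column x2: 2.
Normalize row 2: new (row 2, s2) = 1/2 = 1/2.
row 1 ← row 1 − (-1)·(new row 2): 0 − (-1)·(1/2) = 1/2.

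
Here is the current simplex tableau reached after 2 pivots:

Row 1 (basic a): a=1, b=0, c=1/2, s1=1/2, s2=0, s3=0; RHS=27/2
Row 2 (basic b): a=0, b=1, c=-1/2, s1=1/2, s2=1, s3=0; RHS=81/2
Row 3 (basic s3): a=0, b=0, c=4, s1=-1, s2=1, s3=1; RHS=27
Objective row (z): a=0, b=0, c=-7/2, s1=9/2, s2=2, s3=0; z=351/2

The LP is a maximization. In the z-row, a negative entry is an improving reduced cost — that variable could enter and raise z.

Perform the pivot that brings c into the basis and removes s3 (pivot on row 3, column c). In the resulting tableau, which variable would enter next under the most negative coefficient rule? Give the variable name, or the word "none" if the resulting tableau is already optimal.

Pivot element 4. New z-row = old z-row − (-7/2)·(row 3/4).
Updated z-row coefficients: a: 0, b: 0, c: 0, s1: 29/8, s2: 23/8, s3: 7/8.
No coefficient is strictly negative; the tableau after this pivot is optimal.

none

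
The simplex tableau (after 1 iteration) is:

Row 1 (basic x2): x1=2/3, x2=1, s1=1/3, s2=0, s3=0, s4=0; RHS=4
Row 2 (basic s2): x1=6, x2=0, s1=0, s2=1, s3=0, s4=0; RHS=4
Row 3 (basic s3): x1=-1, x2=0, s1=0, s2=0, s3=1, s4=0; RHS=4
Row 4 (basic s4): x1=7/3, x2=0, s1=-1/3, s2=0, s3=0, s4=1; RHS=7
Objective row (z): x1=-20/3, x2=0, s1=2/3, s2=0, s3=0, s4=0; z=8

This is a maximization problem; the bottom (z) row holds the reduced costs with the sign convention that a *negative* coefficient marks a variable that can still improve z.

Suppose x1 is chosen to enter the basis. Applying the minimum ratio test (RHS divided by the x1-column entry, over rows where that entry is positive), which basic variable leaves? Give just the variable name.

s2

Ratios: row 1 (x2): 4/(2/3) = 6; row 2 (s2): 4/6 = 2/3; row 3 (s3): entry -1 ≤ 0, skip; row 4 (s4): 7/(7/3) = 3.
Minimum ratio 2/3 is in the s2 row, so s2 leaves.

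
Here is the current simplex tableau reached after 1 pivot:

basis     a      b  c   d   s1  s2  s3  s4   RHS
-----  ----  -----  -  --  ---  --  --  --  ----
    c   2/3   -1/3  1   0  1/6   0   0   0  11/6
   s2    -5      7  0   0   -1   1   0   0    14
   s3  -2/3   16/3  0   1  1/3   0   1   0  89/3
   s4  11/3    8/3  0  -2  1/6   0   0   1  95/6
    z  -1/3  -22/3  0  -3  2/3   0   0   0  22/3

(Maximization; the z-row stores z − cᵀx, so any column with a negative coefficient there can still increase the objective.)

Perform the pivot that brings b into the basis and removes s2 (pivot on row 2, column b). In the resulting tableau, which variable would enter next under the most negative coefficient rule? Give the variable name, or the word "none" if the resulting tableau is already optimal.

Pivot element 7. New z-row = old z-row − (-22/3)·(row 2/7).
Updated z-row coefficients: a: -39/7, b: 0, c: 0, d: -3, s1: -8/21, s2: 22/21, s3: 0, s4: 0.
The most negative is -39/7 in column a, so a would enter next.

a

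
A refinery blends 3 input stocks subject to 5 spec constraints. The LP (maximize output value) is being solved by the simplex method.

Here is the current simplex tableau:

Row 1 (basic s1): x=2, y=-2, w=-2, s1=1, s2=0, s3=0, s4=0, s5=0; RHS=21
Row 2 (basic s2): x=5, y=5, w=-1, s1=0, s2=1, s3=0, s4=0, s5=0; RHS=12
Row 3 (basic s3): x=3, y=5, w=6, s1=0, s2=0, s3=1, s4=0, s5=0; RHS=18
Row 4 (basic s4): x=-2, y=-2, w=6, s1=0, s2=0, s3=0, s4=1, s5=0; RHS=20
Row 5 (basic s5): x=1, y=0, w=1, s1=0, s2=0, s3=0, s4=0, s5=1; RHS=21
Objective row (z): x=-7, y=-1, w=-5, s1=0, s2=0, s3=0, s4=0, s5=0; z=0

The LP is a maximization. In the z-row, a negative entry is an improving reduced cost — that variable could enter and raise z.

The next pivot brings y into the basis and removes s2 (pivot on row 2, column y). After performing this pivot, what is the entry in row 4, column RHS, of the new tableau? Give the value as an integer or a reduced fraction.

Pivot element is row 2, column y: 5.
Normalize row 2: new (row 2, RHS) = 12/5 = 12/5.
row 4 ← row 4 − (-2)·(new row 2): 20 − (-2)·(12/5) = 124/5.

124/5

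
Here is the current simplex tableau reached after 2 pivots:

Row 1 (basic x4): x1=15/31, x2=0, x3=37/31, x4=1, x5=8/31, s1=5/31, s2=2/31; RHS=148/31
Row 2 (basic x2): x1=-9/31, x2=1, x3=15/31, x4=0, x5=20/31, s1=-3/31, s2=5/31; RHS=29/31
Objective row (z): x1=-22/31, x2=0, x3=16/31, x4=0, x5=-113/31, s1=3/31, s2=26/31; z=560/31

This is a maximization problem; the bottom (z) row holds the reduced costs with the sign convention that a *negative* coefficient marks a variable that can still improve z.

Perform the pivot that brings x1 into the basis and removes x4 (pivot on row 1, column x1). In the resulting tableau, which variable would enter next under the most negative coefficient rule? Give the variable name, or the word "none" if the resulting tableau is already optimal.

Pivot element 15/31. New z-row = old z-row − (-22/31)·(row 1/(15/31)).
Updated z-row coefficients: x1: 0, x2: 0, x3: 34/15, x4: 22/15, x5: -49/15, s1: 1/3, s2: 14/15.
The most negative is -49/15 in column x5, so x5 would enter next.

x5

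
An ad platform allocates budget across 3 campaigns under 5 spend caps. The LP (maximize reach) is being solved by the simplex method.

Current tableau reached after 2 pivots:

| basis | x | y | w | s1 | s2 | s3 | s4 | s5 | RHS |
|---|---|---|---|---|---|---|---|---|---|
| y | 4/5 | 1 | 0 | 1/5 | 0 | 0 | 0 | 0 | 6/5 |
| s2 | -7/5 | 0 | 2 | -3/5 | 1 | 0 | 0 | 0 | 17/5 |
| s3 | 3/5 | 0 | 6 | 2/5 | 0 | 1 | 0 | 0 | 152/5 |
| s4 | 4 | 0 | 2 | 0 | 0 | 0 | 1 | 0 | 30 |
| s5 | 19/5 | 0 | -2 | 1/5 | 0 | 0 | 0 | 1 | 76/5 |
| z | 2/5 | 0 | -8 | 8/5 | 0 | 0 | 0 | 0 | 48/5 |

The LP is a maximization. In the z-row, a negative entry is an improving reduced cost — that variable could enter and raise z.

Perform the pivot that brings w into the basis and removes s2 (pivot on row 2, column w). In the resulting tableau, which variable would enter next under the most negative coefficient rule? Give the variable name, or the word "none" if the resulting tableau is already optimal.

x

Pivot element 2. New z-row = old z-row − (-8)·(row 2/2).
Updated z-row coefficients: x: -26/5, y: 0, w: 0, s1: -4/5, s2: 4, s3: 0, s4: 0, s5: 0.
The most negative is -26/5 in column x, so x would enter next.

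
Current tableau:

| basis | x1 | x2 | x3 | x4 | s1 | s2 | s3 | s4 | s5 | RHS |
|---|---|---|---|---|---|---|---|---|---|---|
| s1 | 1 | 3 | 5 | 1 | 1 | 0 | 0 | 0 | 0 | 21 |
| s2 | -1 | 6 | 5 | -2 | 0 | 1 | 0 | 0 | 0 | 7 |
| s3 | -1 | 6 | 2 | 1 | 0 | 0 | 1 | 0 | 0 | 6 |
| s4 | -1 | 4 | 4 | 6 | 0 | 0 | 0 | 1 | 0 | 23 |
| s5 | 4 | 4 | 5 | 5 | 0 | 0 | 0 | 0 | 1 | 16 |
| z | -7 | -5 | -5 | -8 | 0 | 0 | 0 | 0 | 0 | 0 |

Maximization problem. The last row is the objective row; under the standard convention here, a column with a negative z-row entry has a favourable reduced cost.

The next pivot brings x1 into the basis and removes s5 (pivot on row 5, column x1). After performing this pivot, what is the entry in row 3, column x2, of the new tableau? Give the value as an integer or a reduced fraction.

7

Pivot element is row 5, column x1: 4.
Normalize row 5: new (row 5, x2) = 4/4 = 1.
row 3 ← row 3 − (-1)·(new row 5): 6 − (-1)·1 = 7.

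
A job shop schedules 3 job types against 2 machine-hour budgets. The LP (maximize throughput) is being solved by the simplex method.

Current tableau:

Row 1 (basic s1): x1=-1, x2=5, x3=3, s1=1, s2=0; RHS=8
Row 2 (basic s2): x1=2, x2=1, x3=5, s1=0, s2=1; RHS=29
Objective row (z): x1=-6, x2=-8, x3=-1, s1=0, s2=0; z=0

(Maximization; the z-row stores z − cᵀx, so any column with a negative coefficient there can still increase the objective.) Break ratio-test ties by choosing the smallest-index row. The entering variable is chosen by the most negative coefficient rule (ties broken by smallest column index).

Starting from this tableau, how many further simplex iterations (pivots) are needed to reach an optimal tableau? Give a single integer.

2

pivot: x2 in, s1 out → z = 64/5
pivot: x1 in, s2 out → z = 1182/11
No improving column remains; optimal.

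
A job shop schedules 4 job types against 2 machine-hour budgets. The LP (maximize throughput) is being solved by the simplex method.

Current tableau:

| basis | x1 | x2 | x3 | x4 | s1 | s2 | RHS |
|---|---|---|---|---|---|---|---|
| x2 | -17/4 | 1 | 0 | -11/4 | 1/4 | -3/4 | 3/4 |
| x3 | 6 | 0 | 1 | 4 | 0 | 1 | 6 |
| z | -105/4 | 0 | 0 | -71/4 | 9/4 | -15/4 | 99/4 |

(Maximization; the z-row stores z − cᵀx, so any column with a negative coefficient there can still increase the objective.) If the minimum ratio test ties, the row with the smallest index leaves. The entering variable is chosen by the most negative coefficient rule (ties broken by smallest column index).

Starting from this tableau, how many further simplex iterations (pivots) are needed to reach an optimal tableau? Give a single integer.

2

pivot: x1 in, x3 out → z = 51
pivot: x4 in, x1 out → z = 411/8
No improving column remains; optimal.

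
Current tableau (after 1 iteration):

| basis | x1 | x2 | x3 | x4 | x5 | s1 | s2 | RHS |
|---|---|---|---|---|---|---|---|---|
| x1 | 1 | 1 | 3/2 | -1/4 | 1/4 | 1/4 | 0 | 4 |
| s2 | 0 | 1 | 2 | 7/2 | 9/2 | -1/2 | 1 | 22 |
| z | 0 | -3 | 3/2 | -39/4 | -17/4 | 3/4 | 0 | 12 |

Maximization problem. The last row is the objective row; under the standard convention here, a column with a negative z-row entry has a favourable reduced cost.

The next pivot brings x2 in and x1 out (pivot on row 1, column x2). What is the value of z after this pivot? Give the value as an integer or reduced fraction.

Minimum ratio for x2: 4/1 = 4.
z changes by −(z-row coeff of x2)·ratio = −(-3)·4 = 12.
New z = 12 + 12 = 24.

24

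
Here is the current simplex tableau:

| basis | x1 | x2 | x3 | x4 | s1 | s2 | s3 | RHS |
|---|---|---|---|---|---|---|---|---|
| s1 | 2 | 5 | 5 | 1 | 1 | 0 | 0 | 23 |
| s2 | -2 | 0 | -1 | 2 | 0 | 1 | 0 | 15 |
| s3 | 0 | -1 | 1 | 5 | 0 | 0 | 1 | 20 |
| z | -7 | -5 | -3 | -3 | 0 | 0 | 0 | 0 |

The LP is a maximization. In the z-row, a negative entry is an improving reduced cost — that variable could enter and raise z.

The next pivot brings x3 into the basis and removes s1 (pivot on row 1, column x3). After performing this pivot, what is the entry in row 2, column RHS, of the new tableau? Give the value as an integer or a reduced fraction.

Pivot element is row 1, column x3: 5.
Normalize row 1: new (row 1, RHS) = 23/5 = 23/5.
row 2 ← row 2 − (-1)·(new row 1): 15 − (-1)·(23/5) = 98/5.

98/5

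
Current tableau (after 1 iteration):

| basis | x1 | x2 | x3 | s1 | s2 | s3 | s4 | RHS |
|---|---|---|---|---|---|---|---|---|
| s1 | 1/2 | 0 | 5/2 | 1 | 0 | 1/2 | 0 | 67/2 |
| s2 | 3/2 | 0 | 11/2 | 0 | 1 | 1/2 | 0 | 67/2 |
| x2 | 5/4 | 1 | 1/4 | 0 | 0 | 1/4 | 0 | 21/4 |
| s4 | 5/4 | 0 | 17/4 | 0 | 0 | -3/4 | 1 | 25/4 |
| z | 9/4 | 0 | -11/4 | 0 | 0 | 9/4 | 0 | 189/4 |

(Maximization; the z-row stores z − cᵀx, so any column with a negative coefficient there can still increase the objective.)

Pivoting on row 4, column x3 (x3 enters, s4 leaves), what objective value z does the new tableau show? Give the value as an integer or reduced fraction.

Minimum ratio for x3: (25/4)/(17/4) = 25/17.
z changes by −(z-row coeff of x3)·ratio = −(-11/4)·(25/17) = 275/68.
New z = 189/4 + (275/68) = 872/17.

872/17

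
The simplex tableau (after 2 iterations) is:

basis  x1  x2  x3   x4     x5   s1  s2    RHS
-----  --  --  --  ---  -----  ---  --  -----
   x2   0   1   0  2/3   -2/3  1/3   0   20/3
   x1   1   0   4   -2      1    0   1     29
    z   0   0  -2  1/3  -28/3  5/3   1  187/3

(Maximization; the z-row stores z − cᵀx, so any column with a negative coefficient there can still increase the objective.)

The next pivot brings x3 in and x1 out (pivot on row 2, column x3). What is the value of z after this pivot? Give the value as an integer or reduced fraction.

461/6

Minimum ratio for x3: 29/4 = 29/4.
z changes by −(z-row coeff of x3)·ratio = −(-2)·(29/4) = 29/2.
New z = 187/3 + (29/2) = 461/6.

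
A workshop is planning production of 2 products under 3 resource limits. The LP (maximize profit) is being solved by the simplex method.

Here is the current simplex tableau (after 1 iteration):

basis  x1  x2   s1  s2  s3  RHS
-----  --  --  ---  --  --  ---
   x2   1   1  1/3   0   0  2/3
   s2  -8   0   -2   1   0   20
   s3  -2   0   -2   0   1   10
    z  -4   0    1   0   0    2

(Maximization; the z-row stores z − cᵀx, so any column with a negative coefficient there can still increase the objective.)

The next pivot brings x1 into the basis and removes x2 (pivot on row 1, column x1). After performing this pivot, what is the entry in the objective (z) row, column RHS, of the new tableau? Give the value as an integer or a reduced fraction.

14/3

Pivot element is row 1, column x1: 1.
Normalize row 1: new (row 1, RHS) = (2/3)/1 = 2/3.
z-row ← z-row − (-4)·(new row 1): 2 − (-4)·(2/3) = 14/3.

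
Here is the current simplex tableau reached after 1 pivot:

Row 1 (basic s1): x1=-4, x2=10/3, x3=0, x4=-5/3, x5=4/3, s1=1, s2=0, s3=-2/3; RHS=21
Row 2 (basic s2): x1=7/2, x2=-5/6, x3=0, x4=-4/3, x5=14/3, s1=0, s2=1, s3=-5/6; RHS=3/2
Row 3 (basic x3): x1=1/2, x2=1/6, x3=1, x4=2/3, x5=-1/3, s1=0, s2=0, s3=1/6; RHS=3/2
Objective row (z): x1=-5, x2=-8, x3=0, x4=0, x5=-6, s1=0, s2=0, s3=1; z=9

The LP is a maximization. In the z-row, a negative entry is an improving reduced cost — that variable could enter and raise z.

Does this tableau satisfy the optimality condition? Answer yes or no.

no

Column x1 has objective-row coefficient -5, which is negative; an improving pivot exists, so not yet optimal.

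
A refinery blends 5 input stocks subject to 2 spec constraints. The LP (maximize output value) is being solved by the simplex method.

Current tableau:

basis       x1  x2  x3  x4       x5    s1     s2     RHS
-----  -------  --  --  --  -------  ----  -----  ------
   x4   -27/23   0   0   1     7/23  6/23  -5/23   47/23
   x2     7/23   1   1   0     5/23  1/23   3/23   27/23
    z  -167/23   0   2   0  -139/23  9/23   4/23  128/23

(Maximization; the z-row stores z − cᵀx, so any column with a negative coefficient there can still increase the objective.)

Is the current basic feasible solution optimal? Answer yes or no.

Column x1 has objective-row coefficient -167/23, which is negative; an improving pivot exists, so not yet optimal.

no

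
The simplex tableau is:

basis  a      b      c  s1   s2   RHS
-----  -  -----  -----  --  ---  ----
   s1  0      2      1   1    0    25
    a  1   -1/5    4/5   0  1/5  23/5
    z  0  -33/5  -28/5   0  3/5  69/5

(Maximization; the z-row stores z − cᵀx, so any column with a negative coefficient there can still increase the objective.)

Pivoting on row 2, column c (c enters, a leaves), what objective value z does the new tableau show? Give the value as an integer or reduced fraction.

Minimum ratio for c: (23/5)/(4/5) = 23/4.
z changes by −(z-row coeff of c)·ratio = −(-28/5)·(23/4) = 161/5.
New z = 69/5 + (161/5) = 46.

46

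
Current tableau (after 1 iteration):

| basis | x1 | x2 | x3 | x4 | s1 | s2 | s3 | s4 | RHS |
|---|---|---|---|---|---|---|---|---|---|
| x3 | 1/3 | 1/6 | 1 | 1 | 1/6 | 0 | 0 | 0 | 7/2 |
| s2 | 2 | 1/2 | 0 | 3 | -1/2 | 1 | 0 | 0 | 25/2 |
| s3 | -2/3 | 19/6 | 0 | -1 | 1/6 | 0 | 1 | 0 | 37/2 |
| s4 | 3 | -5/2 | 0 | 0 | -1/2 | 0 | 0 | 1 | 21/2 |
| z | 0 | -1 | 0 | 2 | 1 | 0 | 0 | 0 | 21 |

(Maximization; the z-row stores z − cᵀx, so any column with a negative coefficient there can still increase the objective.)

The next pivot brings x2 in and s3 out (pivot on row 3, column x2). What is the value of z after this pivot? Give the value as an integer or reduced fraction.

Minimum ratio for x2: (37/2)/(19/6) = 111/19.
z changes by −(z-row coeff of x2)·ratio = −(-1)·(111/19) = 111/19.
New z = 21 + (111/19) = 510/19.

510/19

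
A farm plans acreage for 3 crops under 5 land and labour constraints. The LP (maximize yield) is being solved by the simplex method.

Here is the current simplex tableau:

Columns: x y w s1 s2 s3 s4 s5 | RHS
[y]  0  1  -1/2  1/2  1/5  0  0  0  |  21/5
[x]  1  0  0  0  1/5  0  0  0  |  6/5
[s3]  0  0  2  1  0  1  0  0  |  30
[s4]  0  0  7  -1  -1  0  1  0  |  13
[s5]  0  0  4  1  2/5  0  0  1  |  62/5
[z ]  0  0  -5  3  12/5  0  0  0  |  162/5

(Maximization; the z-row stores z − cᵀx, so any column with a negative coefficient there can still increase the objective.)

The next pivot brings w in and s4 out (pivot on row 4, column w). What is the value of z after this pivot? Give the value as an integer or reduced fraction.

Minimum ratio for w: 13/7 = 13/7.
z changes by −(z-row coeff of w)·ratio = −(-5)·(13/7) = 65/7.
New z = 162/5 + (65/7) = 1459/35.

1459/35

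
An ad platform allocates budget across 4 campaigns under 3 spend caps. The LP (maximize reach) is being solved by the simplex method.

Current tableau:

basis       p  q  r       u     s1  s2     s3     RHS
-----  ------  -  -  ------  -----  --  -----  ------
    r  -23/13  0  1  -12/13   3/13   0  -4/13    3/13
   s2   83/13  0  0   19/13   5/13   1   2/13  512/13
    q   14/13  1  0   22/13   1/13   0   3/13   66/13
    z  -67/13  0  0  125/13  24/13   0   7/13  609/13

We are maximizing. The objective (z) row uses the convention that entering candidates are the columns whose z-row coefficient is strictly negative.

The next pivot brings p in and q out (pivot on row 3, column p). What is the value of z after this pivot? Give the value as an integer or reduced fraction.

498/7

Minimum ratio for p: (66/13)/(14/13) = 33/7.
z changes by −(z-row coeff of p)·ratio = −(-67/13)·(33/7) = 2211/91.
New z = 609/13 + (2211/91) = 498/7.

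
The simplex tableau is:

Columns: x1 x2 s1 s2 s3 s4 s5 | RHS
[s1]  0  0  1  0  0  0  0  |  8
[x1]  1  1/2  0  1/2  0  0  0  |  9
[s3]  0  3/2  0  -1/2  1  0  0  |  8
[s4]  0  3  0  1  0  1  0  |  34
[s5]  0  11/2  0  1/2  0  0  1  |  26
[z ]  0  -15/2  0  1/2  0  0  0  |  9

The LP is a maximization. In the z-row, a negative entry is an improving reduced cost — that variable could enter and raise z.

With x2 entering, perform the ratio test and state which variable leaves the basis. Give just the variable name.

Ratios: row 1 (s1): entry 0 ≤ 0, skip; row 2 (x1): 9/(1/2) = 18; row 3 (s3): 8/(3/2) = 16/3; row 4 (s4): 34/3 = 34/3; row 5 (s5): 26/(11/2) = 52/11.
Minimum ratio 52/11 is in the s5 row, so s5 leaves.

s5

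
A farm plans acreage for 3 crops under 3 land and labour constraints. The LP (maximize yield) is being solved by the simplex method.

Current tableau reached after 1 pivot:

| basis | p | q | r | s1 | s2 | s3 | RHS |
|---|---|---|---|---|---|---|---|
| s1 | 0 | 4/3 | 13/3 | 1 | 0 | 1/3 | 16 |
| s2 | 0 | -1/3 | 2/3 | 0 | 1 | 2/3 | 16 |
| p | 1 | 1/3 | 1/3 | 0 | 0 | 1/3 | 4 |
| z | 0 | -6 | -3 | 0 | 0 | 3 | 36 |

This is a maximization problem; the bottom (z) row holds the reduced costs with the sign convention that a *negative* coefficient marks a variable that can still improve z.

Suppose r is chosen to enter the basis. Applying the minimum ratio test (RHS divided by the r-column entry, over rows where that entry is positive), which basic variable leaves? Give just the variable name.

Ratios: row 1 (s1): 16/(13/3) = 48/13; row 2 (s2): 16/(2/3) = 24; row 3 (p): 4/(1/3) = 12.
Minimum ratio 48/13 is in the s1 row, so s1 leaves.

s1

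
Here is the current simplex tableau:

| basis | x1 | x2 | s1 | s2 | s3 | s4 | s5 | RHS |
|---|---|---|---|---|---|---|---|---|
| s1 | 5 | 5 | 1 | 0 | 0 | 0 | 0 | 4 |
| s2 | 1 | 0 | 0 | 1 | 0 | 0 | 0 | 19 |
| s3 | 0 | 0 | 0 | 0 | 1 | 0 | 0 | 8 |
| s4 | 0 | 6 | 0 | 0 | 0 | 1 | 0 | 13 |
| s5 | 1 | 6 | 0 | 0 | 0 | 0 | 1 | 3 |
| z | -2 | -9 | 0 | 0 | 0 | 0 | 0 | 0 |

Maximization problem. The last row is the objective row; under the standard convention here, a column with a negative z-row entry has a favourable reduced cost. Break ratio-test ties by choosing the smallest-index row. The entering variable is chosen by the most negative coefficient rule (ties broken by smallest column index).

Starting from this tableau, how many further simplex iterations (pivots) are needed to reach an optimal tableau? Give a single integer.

pivot: x2 in, s5 out → z = 9/2
pivot: x1 in, s1 out → z = 117/25
No improving column remains; optimal.

2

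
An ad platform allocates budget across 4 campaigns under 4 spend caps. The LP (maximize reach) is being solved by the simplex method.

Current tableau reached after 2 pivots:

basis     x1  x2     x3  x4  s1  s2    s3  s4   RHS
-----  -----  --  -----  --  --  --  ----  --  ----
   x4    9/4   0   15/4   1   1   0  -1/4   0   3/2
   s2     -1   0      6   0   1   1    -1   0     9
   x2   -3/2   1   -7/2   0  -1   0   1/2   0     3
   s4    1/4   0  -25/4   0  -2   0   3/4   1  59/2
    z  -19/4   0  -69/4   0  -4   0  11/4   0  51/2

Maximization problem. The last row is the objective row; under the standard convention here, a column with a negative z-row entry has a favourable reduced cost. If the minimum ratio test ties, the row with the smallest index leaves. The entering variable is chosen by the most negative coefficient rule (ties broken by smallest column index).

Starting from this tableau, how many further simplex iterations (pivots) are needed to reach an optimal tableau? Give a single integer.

1

pivot: x3 in, x4 out → z = 162/5
No improving column remains; optimal.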